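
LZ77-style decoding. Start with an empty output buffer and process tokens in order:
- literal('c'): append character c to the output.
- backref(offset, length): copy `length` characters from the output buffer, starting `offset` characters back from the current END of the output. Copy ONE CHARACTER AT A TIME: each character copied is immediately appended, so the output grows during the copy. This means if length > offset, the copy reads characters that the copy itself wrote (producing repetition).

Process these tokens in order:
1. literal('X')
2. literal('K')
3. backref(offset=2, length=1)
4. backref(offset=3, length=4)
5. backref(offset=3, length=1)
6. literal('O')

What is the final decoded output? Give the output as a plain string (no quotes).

Answer: XKXXKXXKO

Derivation:
Token 1: literal('X'). Output: "X"
Token 2: literal('K'). Output: "XK"
Token 3: backref(off=2, len=1). Copied 'X' from pos 0. Output: "XKX"
Token 4: backref(off=3, len=4) (overlapping!). Copied 'XKXX' from pos 0. Output: "XKXXKXX"
Token 5: backref(off=3, len=1). Copied 'K' from pos 4. Output: "XKXXKXXK"
Token 6: literal('O'). Output: "XKXXKXXKO"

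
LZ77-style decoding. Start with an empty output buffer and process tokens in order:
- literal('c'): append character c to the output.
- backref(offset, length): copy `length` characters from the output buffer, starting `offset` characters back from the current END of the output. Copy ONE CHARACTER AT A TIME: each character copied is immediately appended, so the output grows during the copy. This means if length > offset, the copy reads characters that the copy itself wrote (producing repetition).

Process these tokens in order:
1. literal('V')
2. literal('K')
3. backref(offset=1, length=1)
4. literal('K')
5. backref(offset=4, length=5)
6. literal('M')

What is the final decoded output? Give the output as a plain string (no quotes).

Answer: VKKKVKKKVM

Derivation:
Token 1: literal('V'). Output: "V"
Token 2: literal('K'). Output: "VK"
Token 3: backref(off=1, len=1). Copied 'K' from pos 1. Output: "VKK"
Token 4: literal('K'). Output: "VKKK"
Token 5: backref(off=4, len=5) (overlapping!). Copied 'VKKKV' from pos 0. Output: "VKKKVKKKV"
Token 6: literal('M'). Output: "VKKKVKKKVM"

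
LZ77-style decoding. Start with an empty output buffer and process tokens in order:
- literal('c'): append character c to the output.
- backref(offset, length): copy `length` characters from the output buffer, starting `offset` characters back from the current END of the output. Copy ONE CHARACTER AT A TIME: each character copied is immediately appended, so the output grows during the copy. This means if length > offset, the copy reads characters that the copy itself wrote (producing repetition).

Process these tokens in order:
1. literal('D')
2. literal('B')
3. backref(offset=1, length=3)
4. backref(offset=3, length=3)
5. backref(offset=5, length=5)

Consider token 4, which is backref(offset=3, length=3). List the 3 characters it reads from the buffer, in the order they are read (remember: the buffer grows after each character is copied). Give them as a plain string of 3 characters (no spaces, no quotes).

Answer: BBB

Derivation:
Token 1: literal('D'). Output: "D"
Token 2: literal('B'). Output: "DB"
Token 3: backref(off=1, len=3) (overlapping!). Copied 'BBB' from pos 1. Output: "DBBBB"
Token 4: backref(off=3, len=3). Buffer before: "DBBBB" (len 5)
  byte 1: read out[2]='B', append. Buffer now: "DBBBBB"
  byte 2: read out[3]='B', append. Buffer now: "DBBBBBB"
  byte 3: read out[4]='B', append. Buffer now: "DBBBBBBB"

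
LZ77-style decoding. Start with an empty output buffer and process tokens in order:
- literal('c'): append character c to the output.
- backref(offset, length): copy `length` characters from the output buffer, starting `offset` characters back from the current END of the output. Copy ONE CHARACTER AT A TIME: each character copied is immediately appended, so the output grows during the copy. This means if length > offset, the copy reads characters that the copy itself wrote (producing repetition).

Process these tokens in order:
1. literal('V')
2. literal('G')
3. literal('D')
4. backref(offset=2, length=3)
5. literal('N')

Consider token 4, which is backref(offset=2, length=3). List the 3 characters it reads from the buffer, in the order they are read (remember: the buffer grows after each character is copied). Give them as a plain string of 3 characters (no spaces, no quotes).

Token 1: literal('V'). Output: "V"
Token 2: literal('G'). Output: "VG"
Token 3: literal('D'). Output: "VGD"
Token 4: backref(off=2, len=3). Buffer before: "VGD" (len 3)
  byte 1: read out[1]='G', append. Buffer now: "VGDG"
  byte 2: read out[2]='D', append. Buffer now: "VGDGD"
  byte 3: read out[3]='G', append. Buffer now: "VGDGDG"

Answer: GDG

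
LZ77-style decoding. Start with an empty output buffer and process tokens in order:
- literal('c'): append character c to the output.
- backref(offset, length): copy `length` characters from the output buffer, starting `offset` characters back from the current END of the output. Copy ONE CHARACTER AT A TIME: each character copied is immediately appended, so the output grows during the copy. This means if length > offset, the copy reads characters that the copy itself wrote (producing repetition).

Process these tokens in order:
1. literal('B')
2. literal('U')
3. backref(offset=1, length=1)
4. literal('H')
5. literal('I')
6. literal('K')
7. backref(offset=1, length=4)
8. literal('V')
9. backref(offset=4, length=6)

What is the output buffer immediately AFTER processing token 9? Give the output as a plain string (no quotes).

Token 1: literal('B'). Output: "B"
Token 2: literal('U'). Output: "BU"
Token 3: backref(off=1, len=1). Copied 'U' from pos 1. Output: "BUU"
Token 4: literal('H'). Output: "BUUH"
Token 5: literal('I'). Output: "BUUHI"
Token 6: literal('K'). Output: "BUUHIK"
Token 7: backref(off=1, len=4) (overlapping!). Copied 'KKKK' from pos 5. Output: "BUUHIKKKKK"
Token 8: literal('V'). Output: "BUUHIKKKKKV"
Token 9: backref(off=4, len=6) (overlapping!). Copied 'KKKVKK' from pos 7. Output: "BUUHIKKKKKVKKKVKK"

Answer: BUUHIKKKKKVKKKVKK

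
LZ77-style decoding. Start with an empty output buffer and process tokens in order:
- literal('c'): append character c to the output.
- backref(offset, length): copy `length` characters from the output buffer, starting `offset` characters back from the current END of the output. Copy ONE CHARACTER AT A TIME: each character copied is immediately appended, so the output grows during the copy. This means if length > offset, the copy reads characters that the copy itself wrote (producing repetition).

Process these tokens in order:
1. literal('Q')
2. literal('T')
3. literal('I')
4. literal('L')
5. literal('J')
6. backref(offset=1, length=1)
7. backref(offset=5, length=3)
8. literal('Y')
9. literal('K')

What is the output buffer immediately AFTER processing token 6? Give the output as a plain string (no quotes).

Answer: QTILJJ

Derivation:
Token 1: literal('Q'). Output: "Q"
Token 2: literal('T'). Output: "QT"
Token 3: literal('I'). Output: "QTI"
Token 4: literal('L'). Output: "QTIL"
Token 5: literal('J'). Output: "QTILJ"
Token 6: backref(off=1, len=1). Copied 'J' from pos 4. Output: "QTILJJ"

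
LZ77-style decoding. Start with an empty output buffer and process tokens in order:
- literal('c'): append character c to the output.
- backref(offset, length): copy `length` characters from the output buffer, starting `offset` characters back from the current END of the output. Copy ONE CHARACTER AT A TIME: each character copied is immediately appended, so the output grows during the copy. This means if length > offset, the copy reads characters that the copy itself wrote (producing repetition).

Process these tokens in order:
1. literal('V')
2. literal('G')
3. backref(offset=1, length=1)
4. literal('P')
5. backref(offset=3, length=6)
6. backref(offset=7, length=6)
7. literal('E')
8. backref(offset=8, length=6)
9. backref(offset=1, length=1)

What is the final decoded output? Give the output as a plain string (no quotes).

Answer: VGGPGGPGGPPGGPGGEPPGGPGG

Derivation:
Token 1: literal('V'). Output: "V"
Token 2: literal('G'). Output: "VG"
Token 3: backref(off=1, len=1). Copied 'G' from pos 1. Output: "VGG"
Token 4: literal('P'). Output: "VGGP"
Token 5: backref(off=3, len=6) (overlapping!). Copied 'GGPGGP' from pos 1. Output: "VGGPGGPGGP"
Token 6: backref(off=7, len=6). Copied 'PGGPGG' from pos 3. Output: "VGGPGGPGGPPGGPGG"
Token 7: literal('E'). Output: "VGGPGGPGGPPGGPGGE"
Token 8: backref(off=8, len=6). Copied 'PPGGPG' from pos 9. Output: "VGGPGGPGGPPGGPGGEPPGGPG"
Token 9: backref(off=1, len=1). Copied 'G' from pos 22. Output: "VGGPGGPGGPPGGPGGEPPGGPGG"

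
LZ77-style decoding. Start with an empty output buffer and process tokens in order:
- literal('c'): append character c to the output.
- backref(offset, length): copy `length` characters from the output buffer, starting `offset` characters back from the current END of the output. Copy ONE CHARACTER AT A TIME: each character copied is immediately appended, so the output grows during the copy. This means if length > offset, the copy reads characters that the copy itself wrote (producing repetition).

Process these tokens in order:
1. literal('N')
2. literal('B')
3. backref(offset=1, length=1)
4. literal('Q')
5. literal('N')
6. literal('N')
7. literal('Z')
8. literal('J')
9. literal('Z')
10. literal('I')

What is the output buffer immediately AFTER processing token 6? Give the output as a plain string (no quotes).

Token 1: literal('N'). Output: "N"
Token 2: literal('B'). Output: "NB"
Token 3: backref(off=1, len=1). Copied 'B' from pos 1. Output: "NBB"
Token 4: literal('Q'). Output: "NBBQ"
Token 5: literal('N'). Output: "NBBQN"
Token 6: literal('N'). Output: "NBBQNN"

Answer: NBBQNN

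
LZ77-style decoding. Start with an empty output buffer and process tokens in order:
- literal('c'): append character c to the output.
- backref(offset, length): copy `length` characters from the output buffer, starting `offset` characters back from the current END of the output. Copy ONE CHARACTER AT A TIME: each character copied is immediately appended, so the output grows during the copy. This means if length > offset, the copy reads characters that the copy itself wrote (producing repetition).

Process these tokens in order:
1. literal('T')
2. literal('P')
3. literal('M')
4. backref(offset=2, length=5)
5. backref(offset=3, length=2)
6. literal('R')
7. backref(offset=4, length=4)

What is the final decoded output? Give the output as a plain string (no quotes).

Answer: TPMPMPMPPMRPPMR

Derivation:
Token 1: literal('T'). Output: "T"
Token 2: literal('P'). Output: "TP"
Token 3: literal('M'). Output: "TPM"
Token 4: backref(off=2, len=5) (overlapping!). Copied 'PMPMP' from pos 1. Output: "TPMPMPMP"
Token 5: backref(off=3, len=2). Copied 'PM' from pos 5. Output: "TPMPMPMPPM"
Token 6: literal('R'). Output: "TPMPMPMPPMR"
Token 7: backref(off=4, len=4). Copied 'PPMR' from pos 7. Output: "TPMPMPMPPMRPPMR"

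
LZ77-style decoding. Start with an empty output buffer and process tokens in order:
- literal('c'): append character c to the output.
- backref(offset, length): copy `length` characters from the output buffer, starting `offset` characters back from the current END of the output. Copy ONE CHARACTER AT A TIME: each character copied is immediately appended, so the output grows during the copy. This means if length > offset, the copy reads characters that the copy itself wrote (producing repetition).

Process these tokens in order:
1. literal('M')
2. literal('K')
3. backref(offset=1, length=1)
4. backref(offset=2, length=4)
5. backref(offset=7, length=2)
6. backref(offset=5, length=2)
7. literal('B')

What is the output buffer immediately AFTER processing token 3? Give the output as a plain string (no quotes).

Token 1: literal('M'). Output: "M"
Token 2: literal('K'). Output: "MK"
Token 3: backref(off=1, len=1). Copied 'K' from pos 1. Output: "MKK"

Answer: MKK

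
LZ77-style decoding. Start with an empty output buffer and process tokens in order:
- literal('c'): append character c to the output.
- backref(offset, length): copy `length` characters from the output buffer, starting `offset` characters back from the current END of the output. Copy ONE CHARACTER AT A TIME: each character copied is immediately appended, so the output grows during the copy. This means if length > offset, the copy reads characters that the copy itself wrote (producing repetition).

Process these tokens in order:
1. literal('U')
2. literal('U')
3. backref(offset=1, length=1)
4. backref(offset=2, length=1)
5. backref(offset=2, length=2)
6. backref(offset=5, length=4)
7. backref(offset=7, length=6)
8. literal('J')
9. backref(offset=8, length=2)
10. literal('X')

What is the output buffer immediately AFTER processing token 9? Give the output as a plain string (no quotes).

Answer: UUUUUUUUUUUUUUUUJUU

Derivation:
Token 1: literal('U'). Output: "U"
Token 2: literal('U'). Output: "UU"
Token 3: backref(off=1, len=1). Copied 'U' from pos 1. Output: "UUU"
Token 4: backref(off=2, len=1). Copied 'U' from pos 1. Output: "UUUU"
Token 5: backref(off=2, len=2). Copied 'UU' from pos 2. Output: "UUUUUU"
Token 6: backref(off=5, len=4). Copied 'UUUU' from pos 1. Output: "UUUUUUUUUU"
Token 7: backref(off=7, len=6). Copied 'UUUUUU' from pos 3. Output: "UUUUUUUUUUUUUUUU"
Token 8: literal('J'). Output: "UUUUUUUUUUUUUUUUJ"
Token 9: backref(off=8, len=2). Copied 'UU' from pos 9. Output: "UUUUUUUUUUUUUUUUJUU"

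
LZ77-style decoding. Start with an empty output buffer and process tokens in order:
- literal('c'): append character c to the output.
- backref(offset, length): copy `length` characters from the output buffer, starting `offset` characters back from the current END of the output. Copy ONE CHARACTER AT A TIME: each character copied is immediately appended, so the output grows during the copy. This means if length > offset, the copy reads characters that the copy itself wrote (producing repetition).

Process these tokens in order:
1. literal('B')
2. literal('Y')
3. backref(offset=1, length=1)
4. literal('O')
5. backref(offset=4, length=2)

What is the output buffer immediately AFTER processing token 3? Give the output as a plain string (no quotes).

Token 1: literal('B'). Output: "B"
Token 2: literal('Y'). Output: "BY"
Token 3: backref(off=1, len=1). Copied 'Y' from pos 1. Output: "BYY"

Answer: BYY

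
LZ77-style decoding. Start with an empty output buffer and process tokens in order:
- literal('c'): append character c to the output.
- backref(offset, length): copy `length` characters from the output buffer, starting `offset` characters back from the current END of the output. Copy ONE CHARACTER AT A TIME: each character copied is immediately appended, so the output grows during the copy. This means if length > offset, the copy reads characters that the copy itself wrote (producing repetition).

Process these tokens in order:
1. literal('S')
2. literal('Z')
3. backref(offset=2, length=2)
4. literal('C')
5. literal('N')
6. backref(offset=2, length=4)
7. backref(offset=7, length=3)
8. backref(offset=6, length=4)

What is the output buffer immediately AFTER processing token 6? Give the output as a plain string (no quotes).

Answer: SZSZCNCNCN

Derivation:
Token 1: literal('S'). Output: "S"
Token 2: literal('Z'). Output: "SZ"
Token 3: backref(off=2, len=2). Copied 'SZ' from pos 0. Output: "SZSZ"
Token 4: literal('C'). Output: "SZSZC"
Token 5: literal('N'). Output: "SZSZCN"
Token 6: backref(off=2, len=4) (overlapping!). Copied 'CNCN' from pos 4. Output: "SZSZCNCNCN"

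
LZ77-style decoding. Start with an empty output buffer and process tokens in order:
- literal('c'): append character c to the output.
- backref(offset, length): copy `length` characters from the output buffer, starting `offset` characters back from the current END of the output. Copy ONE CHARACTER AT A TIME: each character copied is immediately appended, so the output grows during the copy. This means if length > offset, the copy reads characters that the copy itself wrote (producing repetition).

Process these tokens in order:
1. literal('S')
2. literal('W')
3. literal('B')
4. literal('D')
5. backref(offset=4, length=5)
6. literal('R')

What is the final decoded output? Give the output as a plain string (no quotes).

Token 1: literal('S'). Output: "S"
Token 2: literal('W'). Output: "SW"
Token 3: literal('B'). Output: "SWB"
Token 4: literal('D'). Output: "SWBD"
Token 5: backref(off=4, len=5) (overlapping!). Copied 'SWBDS' from pos 0. Output: "SWBDSWBDS"
Token 6: literal('R'). Output: "SWBDSWBDSR"

Answer: SWBDSWBDSR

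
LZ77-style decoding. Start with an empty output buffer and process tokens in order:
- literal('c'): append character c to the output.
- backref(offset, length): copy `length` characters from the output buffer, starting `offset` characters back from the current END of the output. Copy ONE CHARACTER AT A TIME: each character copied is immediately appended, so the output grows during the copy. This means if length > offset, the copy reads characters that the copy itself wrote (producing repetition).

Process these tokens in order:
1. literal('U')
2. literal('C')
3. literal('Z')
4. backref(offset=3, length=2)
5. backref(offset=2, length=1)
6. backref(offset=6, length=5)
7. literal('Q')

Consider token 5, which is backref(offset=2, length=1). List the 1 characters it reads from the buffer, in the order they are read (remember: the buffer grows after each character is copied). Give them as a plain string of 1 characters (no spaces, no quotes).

Token 1: literal('U'). Output: "U"
Token 2: literal('C'). Output: "UC"
Token 3: literal('Z'). Output: "UCZ"
Token 4: backref(off=3, len=2). Copied 'UC' from pos 0. Output: "UCZUC"
Token 5: backref(off=2, len=1). Buffer before: "UCZUC" (len 5)
  byte 1: read out[3]='U', append. Buffer now: "UCZUCU"

Answer: U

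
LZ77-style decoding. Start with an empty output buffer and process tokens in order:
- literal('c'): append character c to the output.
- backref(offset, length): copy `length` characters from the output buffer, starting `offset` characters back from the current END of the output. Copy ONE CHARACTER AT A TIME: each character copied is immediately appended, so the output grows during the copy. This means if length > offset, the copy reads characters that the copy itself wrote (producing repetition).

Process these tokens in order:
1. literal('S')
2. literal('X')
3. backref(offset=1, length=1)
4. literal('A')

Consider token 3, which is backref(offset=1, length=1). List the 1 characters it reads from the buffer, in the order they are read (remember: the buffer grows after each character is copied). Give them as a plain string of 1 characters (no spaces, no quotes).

Answer: X

Derivation:
Token 1: literal('S'). Output: "S"
Token 2: literal('X'). Output: "SX"
Token 3: backref(off=1, len=1). Buffer before: "SX" (len 2)
  byte 1: read out[1]='X', append. Buffer now: "SXX"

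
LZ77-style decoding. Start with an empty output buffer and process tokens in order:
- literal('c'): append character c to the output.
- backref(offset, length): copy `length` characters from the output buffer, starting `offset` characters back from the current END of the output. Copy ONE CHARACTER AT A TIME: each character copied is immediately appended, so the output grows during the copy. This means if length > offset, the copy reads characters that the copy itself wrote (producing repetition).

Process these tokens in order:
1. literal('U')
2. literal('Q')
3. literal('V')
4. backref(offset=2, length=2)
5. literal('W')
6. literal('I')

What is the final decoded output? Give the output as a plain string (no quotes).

Token 1: literal('U'). Output: "U"
Token 2: literal('Q'). Output: "UQ"
Token 3: literal('V'). Output: "UQV"
Token 4: backref(off=2, len=2). Copied 'QV' from pos 1. Output: "UQVQV"
Token 5: literal('W'). Output: "UQVQVW"
Token 6: literal('I'). Output: "UQVQVWI"

Answer: UQVQVWI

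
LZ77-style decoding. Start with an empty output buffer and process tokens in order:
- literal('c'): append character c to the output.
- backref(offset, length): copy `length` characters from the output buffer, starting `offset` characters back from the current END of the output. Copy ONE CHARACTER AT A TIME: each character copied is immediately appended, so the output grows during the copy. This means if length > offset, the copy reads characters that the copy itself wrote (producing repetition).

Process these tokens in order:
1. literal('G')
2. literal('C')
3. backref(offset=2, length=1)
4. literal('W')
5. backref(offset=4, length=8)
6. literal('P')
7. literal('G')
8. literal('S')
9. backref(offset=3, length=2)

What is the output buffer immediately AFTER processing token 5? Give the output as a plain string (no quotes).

Answer: GCGWGCGWGCGW

Derivation:
Token 1: literal('G'). Output: "G"
Token 2: literal('C'). Output: "GC"
Token 3: backref(off=2, len=1). Copied 'G' from pos 0. Output: "GCG"
Token 4: literal('W'). Output: "GCGW"
Token 5: backref(off=4, len=8) (overlapping!). Copied 'GCGWGCGW' from pos 0. Output: "GCGWGCGWGCGW"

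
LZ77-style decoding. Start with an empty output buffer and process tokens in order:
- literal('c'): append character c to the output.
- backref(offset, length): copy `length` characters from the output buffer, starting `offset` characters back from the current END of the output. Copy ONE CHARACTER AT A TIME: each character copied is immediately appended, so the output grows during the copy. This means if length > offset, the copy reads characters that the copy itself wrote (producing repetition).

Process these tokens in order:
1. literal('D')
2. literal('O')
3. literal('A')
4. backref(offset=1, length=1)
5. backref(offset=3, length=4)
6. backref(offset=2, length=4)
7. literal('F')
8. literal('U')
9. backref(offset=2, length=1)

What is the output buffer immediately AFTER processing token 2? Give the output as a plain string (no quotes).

Answer: DO

Derivation:
Token 1: literal('D'). Output: "D"
Token 2: literal('O'). Output: "DO"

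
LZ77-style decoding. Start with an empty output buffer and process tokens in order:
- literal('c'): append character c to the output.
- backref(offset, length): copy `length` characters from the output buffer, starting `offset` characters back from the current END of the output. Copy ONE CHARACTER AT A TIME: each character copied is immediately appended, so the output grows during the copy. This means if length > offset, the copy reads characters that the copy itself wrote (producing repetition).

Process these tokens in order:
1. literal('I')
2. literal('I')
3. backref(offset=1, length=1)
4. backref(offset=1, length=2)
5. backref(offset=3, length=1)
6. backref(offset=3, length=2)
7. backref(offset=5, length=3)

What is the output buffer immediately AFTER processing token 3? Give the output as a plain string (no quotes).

Token 1: literal('I'). Output: "I"
Token 2: literal('I'). Output: "II"
Token 3: backref(off=1, len=1). Copied 'I' from pos 1. Output: "III"

Answer: III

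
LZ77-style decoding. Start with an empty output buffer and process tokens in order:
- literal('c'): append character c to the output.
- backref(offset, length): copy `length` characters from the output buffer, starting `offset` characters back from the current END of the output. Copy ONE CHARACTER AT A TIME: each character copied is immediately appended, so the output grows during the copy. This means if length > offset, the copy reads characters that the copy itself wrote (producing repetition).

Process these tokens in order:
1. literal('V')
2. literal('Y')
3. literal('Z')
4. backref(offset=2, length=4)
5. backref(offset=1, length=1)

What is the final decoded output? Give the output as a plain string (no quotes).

Token 1: literal('V'). Output: "V"
Token 2: literal('Y'). Output: "VY"
Token 3: literal('Z'). Output: "VYZ"
Token 4: backref(off=2, len=4) (overlapping!). Copied 'YZYZ' from pos 1. Output: "VYZYZYZ"
Token 5: backref(off=1, len=1). Copied 'Z' from pos 6. Output: "VYZYZYZZ"

Answer: VYZYZYZZ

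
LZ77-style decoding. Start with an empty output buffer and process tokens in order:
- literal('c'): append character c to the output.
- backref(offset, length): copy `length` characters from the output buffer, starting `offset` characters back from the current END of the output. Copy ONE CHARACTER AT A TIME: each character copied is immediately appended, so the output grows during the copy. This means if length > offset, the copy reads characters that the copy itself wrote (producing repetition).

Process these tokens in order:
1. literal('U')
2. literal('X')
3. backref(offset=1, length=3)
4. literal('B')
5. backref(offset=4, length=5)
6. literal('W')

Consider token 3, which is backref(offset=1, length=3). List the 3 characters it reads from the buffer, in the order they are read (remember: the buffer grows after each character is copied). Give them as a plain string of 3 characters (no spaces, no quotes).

Token 1: literal('U'). Output: "U"
Token 2: literal('X'). Output: "UX"
Token 3: backref(off=1, len=3). Buffer before: "UX" (len 2)
  byte 1: read out[1]='X', append. Buffer now: "UXX"
  byte 2: read out[2]='X', append. Buffer now: "UXXX"
  byte 3: read out[3]='X', append. Buffer now: "UXXXX"

Answer: XXX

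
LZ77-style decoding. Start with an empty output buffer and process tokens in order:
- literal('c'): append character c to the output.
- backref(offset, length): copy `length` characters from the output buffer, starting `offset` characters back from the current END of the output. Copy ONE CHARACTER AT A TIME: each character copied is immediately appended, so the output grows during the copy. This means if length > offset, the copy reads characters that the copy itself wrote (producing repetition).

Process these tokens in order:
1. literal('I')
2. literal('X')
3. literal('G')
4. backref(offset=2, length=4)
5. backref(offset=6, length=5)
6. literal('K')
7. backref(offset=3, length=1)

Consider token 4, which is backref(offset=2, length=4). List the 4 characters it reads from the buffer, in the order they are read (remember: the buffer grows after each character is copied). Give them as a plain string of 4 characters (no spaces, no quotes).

Answer: XGXG

Derivation:
Token 1: literal('I'). Output: "I"
Token 2: literal('X'). Output: "IX"
Token 3: literal('G'). Output: "IXG"
Token 4: backref(off=2, len=4). Buffer before: "IXG" (len 3)
  byte 1: read out[1]='X', append. Buffer now: "IXGX"
  byte 2: read out[2]='G', append. Buffer now: "IXGXG"
  byte 3: read out[3]='X', append. Buffer now: "IXGXGX"
  byte 4: read out[4]='G', append. Buffer now: "IXGXGXG"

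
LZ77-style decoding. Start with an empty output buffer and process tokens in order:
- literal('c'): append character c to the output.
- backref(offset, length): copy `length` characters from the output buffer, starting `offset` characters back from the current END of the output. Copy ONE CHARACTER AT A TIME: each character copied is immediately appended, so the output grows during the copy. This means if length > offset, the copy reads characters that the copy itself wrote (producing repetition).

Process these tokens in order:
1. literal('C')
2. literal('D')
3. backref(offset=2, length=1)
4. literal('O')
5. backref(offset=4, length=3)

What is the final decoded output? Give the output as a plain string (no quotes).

Token 1: literal('C'). Output: "C"
Token 2: literal('D'). Output: "CD"
Token 3: backref(off=2, len=1). Copied 'C' from pos 0. Output: "CDC"
Token 4: literal('O'). Output: "CDCO"
Token 5: backref(off=4, len=3). Copied 'CDC' from pos 0. Output: "CDCOCDC"

Answer: CDCOCDC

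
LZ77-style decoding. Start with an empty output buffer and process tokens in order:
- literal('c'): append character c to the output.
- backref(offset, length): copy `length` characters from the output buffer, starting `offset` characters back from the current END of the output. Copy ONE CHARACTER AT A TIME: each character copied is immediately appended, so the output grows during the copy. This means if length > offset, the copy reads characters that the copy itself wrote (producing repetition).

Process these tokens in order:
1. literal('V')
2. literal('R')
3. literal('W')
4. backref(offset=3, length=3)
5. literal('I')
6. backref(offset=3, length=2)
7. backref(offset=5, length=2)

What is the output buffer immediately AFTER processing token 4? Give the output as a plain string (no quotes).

Token 1: literal('V'). Output: "V"
Token 2: literal('R'). Output: "VR"
Token 3: literal('W'). Output: "VRW"
Token 4: backref(off=3, len=3). Copied 'VRW' from pos 0. Output: "VRWVRW"

Answer: VRWVRW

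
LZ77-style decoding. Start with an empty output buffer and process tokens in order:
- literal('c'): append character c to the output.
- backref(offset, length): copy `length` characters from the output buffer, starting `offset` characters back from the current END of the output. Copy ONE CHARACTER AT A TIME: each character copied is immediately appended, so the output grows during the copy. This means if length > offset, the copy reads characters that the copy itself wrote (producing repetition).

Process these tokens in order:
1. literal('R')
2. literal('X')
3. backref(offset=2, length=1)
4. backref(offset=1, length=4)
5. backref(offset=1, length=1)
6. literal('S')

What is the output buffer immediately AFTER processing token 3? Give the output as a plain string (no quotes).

Token 1: literal('R'). Output: "R"
Token 2: literal('X'). Output: "RX"
Token 3: backref(off=2, len=1). Copied 'R' from pos 0. Output: "RXR"

Answer: RXR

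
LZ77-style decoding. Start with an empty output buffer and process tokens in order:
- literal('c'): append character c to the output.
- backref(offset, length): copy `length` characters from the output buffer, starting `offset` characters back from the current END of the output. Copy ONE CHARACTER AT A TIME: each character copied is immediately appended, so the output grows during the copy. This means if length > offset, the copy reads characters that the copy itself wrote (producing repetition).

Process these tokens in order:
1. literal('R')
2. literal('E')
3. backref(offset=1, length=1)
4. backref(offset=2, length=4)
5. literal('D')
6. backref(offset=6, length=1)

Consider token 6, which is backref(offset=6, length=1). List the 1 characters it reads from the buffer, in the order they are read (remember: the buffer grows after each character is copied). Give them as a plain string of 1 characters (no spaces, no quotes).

Token 1: literal('R'). Output: "R"
Token 2: literal('E'). Output: "RE"
Token 3: backref(off=1, len=1). Copied 'E' from pos 1. Output: "REE"
Token 4: backref(off=2, len=4) (overlapping!). Copied 'EEEE' from pos 1. Output: "REEEEEE"
Token 5: literal('D'). Output: "REEEEEED"
Token 6: backref(off=6, len=1). Buffer before: "REEEEEED" (len 8)
  byte 1: read out[2]='E', append. Buffer now: "REEEEEEDE"

Answer: E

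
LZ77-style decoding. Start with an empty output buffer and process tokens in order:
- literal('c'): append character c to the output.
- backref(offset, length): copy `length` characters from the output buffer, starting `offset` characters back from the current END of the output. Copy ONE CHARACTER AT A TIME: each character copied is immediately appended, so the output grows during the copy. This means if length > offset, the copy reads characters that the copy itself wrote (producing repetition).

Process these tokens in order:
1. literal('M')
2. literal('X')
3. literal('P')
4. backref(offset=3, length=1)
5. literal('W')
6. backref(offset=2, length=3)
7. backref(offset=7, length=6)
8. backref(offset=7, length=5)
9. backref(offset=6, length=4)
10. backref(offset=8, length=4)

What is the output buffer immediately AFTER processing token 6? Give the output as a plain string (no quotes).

Answer: MXPMWMWM

Derivation:
Token 1: literal('M'). Output: "M"
Token 2: literal('X'). Output: "MX"
Token 3: literal('P'). Output: "MXP"
Token 4: backref(off=3, len=1). Copied 'M' from pos 0. Output: "MXPM"
Token 5: literal('W'). Output: "MXPMW"
Token 6: backref(off=2, len=3) (overlapping!). Copied 'MWM' from pos 3. Output: "MXPMWMWM"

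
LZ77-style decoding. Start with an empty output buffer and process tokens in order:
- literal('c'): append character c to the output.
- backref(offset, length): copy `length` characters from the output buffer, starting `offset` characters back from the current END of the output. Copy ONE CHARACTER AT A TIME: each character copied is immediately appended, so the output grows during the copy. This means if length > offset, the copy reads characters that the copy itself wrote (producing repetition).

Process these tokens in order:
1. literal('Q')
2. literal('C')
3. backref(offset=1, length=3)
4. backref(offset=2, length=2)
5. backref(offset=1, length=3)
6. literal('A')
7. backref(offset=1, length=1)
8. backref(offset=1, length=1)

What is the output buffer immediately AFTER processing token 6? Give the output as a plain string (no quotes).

Token 1: literal('Q'). Output: "Q"
Token 2: literal('C'). Output: "QC"
Token 3: backref(off=1, len=3) (overlapping!). Copied 'CCC' from pos 1. Output: "QCCCC"
Token 4: backref(off=2, len=2). Copied 'CC' from pos 3. Output: "QCCCCCC"
Token 5: backref(off=1, len=3) (overlapping!). Copied 'CCC' from pos 6. Output: "QCCCCCCCCC"
Token 6: literal('A'). Output: "QCCCCCCCCCA"

Answer: QCCCCCCCCCA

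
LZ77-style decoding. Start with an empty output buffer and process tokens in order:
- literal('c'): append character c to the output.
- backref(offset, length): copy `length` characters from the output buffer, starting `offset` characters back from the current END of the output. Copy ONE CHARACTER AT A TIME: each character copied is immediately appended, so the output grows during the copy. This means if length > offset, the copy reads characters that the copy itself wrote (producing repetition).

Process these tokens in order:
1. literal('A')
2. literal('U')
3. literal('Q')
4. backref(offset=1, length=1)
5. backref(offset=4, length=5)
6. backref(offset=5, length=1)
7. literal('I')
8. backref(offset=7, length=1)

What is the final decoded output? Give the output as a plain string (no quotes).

Answer: AUQQAUQQAAIA

Derivation:
Token 1: literal('A'). Output: "A"
Token 2: literal('U'). Output: "AU"
Token 3: literal('Q'). Output: "AUQ"
Token 4: backref(off=1, len=1). Copied 'Q' from pos 2. Output: "AUQQ"
Token 5: backref(off=4, len=5) (overlapping!). Copied 'AUQQA' from pos 0. Output: "AUQQAUQQA"
Token 6: backref(off=5, len=1). Copied 'A' from pos 4. Output: "AUQQAUQQAA"
Token 7: literal('I'). Output: "AUQQAUQQAAI"
Token 8: backref(off=7, len=1). Copied 'A' from pos 4. Output: "AUQQAUQQAAIA"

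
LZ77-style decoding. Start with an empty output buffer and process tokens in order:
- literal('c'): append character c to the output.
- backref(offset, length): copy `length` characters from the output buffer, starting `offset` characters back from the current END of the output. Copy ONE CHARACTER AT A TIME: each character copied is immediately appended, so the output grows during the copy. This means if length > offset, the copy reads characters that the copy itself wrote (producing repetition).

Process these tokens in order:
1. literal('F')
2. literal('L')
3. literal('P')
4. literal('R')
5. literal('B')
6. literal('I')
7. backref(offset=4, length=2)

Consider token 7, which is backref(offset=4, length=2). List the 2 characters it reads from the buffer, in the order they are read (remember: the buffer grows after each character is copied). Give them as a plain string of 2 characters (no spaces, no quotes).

Answer: PR

Derivation:
Token 1: literal('F'). Output: "F"
Token 2: literal('L'). Output: "FL"
Token 3: literal('P'). Output: "FLP"
Token 4: literal('R'). Output: "FLPR"
Token 5: literal('B'). Output: "FLPRB"
Token 6: literal('I'). Output: "FLPRBI"
Token 7: backref(off=4, len=2). Buffer before: "FLPRBI" (len 6)
  byte 1: read out[2]='P', append. Buffer now: "FLPRBIP"
  byte 2: read out[3]='R', append. Buffer now: "FLPRBIPR"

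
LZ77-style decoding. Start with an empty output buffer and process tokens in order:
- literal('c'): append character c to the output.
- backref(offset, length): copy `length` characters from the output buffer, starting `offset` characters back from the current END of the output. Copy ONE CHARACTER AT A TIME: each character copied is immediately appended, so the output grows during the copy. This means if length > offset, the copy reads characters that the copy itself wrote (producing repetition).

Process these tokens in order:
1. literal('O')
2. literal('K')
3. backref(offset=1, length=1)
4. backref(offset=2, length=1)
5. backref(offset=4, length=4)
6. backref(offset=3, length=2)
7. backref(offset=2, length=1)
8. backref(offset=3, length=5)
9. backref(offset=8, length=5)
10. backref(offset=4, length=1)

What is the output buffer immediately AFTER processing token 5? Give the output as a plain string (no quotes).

Answer: OKKKOKKK

Derivation:
Token 1: literal('O'). Output: "O"
Token 2: literal('K'). Output: "OK"
Token 3: backref(off=1, len=1). Copied 'K' from pos 1. Output: "OKK"
Token 4: backref(off=2, len=1). Copied 'K' from pos 1. Output: "OKKK"
Token 5: backref(off=4, len=4). Copied 'OKKK' from pos 0. Output: "OKKKOKKK"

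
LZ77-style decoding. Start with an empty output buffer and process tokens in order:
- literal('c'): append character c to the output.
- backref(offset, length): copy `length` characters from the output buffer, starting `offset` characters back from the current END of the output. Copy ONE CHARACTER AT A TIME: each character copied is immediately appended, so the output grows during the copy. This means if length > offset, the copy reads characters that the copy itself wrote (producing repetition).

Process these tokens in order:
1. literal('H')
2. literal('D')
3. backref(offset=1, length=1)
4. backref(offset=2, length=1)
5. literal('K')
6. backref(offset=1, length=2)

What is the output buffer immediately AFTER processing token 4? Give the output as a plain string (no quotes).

Token 1: literal('H'). Output: "H"
Token 2: literal('D'). Output: "HD"
Token 3: backref(off=1, len=1). Copied 'D' from pos 1. Output: "HDD"
Token 4: backref(off=2, len=1). Copied 'D' from pos 1. Output: "HDDD"

Answer: HDDD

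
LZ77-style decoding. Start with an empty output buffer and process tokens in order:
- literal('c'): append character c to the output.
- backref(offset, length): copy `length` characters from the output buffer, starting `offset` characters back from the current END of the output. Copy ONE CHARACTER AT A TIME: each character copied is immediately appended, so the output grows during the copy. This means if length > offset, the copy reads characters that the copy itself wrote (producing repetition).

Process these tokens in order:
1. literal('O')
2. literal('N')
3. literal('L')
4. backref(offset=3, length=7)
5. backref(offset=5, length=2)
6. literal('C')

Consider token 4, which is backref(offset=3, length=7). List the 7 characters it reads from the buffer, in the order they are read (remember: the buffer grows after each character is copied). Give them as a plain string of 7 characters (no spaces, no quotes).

Answer: ONLONLO

Derivation:
Token 1: literal('O'). Output: "O"
Token 2: literal('N'). Output: "ON"
Token 3: literal('L'). Output: "ONL"
Token 4: backref(off=3, len=7). Buffer before: "ONL" (len 3)
  byte 1: read out[0]='O', append. Buffer now: "ONLO"
  byte 2: read out[1]='N', append. Buffer now: "ONLON"
  byte 3: read out[2]='L', append. Buffer now: "ONLONL"
  byte 4: read out[3]='O', append. Buffer now: "ONLONLO"
  byte 5: read out[4]='N', append. Buffer now: "ONLONLON"
  byte 6: read out[5]='L', append. Buffer now: "ONLONLONL"
  byte 7: read out[6]='O', append. Buffer now: "ONLONLONLO"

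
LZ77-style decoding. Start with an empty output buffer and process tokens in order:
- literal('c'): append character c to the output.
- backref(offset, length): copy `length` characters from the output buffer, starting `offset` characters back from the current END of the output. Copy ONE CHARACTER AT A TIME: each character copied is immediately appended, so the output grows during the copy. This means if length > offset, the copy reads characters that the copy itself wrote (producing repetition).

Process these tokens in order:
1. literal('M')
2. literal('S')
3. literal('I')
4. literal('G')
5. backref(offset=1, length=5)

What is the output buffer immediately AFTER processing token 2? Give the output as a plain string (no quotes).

Answer: MS

Derivation:
Token 1: literal('M'). Output: "M"
Token 2: literal('S'). Output: "MS"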